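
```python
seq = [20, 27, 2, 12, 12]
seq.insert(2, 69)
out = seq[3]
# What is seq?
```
Trace:
  seq=[20, 27, 2, 12, 12]
  seq=[20, 27, 69, 2, 12, 12]
  seq=[20, 27, 69, 2, 12, 12], out=2

Final answer: [20, 27, 69, 2, 12, 12]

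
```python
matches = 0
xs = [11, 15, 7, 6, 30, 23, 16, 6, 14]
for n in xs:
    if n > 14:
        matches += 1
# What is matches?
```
Trace:
  matches=0
  matches=0, n=11
  matches=1, n=15
  matches=1, n=7
  matches=1, n=6
  matches=2, n=30
  matches=3, n=23
  matches=4, n=16
  matches=4, n=6
  matches=4, n=14

Final answer: 4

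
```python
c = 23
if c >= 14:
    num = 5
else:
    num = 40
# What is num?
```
Trace:
  c=23
  c=23, num=5

Final answer: 5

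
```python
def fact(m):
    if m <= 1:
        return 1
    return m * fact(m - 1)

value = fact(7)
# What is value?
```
Call trace:
fact(m=7)
  fact(m=6)
    fact(m=5)
      fact(m=4)
        fact(m=3)
          fact(m=2)
            fact(m=1)
            -> return 1
          -> return 2
        -> return 6
      -> return 24
    -> return 120
  -> return 720
-> return 5040

Final answer: 5040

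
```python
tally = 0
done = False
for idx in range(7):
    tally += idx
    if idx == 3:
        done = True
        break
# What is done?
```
Trace:
  tally=0
  tally=0, done=False
  tally=0, done=False, idx=0
  tally=1, done=False, idx=1
  tally=3, done=False, idx=2
  tally=6, done=True, idx=3

Final answer: True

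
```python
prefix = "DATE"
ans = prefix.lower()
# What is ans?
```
Trace:
  prefix='DATE'
  prefix='DATE', ans='date'

Final answer: 'date'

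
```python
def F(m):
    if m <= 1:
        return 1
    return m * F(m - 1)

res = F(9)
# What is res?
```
Call trace:
F(m=9)
  F(m=8)
    F(m=7)
      F(m=6)
        F(m=5)
          F(m=4)
            F(m=3)
              F(m=2)
                F(m=1)
                -> return 1
              -> return 2
            -> return 6
          -> return 24
        -> return 120
      -> return 720
    -> return 5040
  -> return 40320
-> return 362880

Final answer: 362880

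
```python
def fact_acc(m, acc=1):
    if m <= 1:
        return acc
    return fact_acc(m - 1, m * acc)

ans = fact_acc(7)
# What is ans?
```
Call trace:
fact_acc(m=7, acc=1)
  fact_acc(m=6, acc=7)
    fact_acc(m=5, acc=42)
      fact_acc(m=4, acc=210)
        fact_acc(m=3, acc=840)
          fact_acc(m=2, acc=2520)
            fact_acc(m=1, acc=5040)
            -> return 5040
          -> return 5040
        -> return 5040
      -> return 5040
    -> return 5040
  -> return 5040
-> return 5040

Final answer: 5040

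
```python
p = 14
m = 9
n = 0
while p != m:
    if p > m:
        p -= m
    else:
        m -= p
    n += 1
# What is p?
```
Trace:
  p=14
  p=14, m=9
  p=14, m=9, n=0
  p=5, m=9, n=1
  p=5, m=4, n=2
  p=1, m=4, n=3
  p=1, m=3, n=4
  p=1, m=2, n=5
  p=1, m=1, n=6

Final answer: 1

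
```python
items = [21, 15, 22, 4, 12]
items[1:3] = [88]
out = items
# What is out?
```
Trace:
  items=[21, 15, 22, 4, 12]
  items=[21, 88, 4, 12]
  items=[21, 88, 4, 12], out=[21, 88, 4, 12]

Final answer: [21, 88, 4, 12]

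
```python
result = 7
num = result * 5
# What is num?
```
Trace:
  result=7
  result=7, num=35

Final answer: 35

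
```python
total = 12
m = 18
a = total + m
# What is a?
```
Trace:
  total=12
  total=12, m=18
  total=12, m=18, a=30

Final answer: 30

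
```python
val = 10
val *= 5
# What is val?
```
Trace:
  val=10
  val=50

Final answer: 50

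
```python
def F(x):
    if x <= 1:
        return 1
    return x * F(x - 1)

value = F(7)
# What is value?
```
Call trace:
F(x=7)
  F(x=6)
    F(x=5)
      F(x=4)
        F(x=3)
          F(x=2)
            F(x=1)
            -> return 1
          -> return 2
        -> return 6
      -> return 24
    -> return 120
  -> return 720
-> return 5040

Final answer: 5040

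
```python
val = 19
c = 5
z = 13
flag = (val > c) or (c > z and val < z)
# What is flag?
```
Trace:
  val=19
  val=19, c=5
  val=19, c=5, z=13
  val=19, c=5, z=13, flag=True

Final answer: True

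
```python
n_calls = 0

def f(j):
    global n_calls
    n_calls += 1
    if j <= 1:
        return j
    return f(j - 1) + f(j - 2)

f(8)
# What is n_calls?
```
Call trace (a repeated sub-call is expanded the first time; later identical calls just restate its return value):
f(j=8)
  f(j=7)
    f(j=6)
      f(j=5)
        f(j=4)
          f(j=3)
            f(j=2)
              f(j=1)
              -> return 1
              f(j=0)
              -> return 0
            -> return 1
            f(j=1)
            -> return 1
          -> return 2
          f(j=2) -> return 1  (same call as traced above)
        -> return 3
        f(j=3) -> return 2  (same call as traced above)
      -> return 5
      f(j=4) -> return 3  (same call as traced above)
    -> return 8
    f(j=5) -> return 5  (same call as traced above)
  -> return 13
  f(j=6) -> return 8  (same call as traced above)
-> return 21

n_calls is incremented once per call, so count the calls in each subtree. Let C(j) = number of calls made by f(j).
C(0) = C(1) = 1 (base case, no recursion); C(j) = 1 + C(j - 1) + C(j - 2) otherwise.
C(2) = 1 + C(1) + C(0) = 1 + 1 + 1 = 3
C(3) = 1 + C(2) + C(1) = 1 + 3 + 1 = 5
C(4) = 1 + C(3) + C(2) = 1 + 5 + 3 = 9
C(5) = 1 + C(4) + C(3) = 1 + 9 + 5 = 15
C(6) = 1 + C(5) + C(4) = 1 + 15 + 9 = 25
C(7) = 1 + C(6) + C(5) = 1 + 25 + 15 = 41
C(8) = 1 + C(7) + C(6) = 1 + 41 + 25 = 67
n_calls = C(8) = 67

Final answer: 67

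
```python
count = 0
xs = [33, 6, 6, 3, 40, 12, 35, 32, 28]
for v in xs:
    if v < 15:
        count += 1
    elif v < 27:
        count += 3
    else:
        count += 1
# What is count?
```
Trace:
  count=0
  count=1, v=33
  count=2, v=6
  count=3, v=6
  count=4, v=3
  count=5, v=40
  count=6, v=12
  count=7, v=35
  count=8, v=32
  count=9, v=28

Final answer: 9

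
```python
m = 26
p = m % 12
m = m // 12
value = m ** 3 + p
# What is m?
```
Trace:
  m=26
  m=26, p=2
  m=2, p=2
  m=2, p=2, value=10

Final answer: 2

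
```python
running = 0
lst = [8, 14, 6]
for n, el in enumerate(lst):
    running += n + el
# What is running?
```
Trace:
  running=0
  running=8, n=0, el=8
  running=23, n=1, el=14
  running=31, n=2, el=6

Final answer: 31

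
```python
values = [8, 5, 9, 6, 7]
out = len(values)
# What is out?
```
Trace:
  values=[8, 5, 9, 6, 7]
  values=[8, 5, 9, 6, 7], out=5

Final answer: 5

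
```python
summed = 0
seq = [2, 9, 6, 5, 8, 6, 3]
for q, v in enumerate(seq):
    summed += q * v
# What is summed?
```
Trace:
  summed=0
  summed=0, q=0, v=2
  summed=9, q=1, v=9
  summed=21, q=2, v=6
  summed=36, q=3, v=5
  summed=68, q=4, v=8
  summed=98, q=5, v=6
  summed=116, q=6, v=3

Final answer: 116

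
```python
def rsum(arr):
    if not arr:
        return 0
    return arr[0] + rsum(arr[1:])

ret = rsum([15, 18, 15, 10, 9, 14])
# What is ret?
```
Call trace:
rsum(arr=[15, 18, 15, 10, 9, 14])
  rsum(arr=[18, 15, 10, 9, 14])
    rsum(arr=[15, 10, 9, 14])
      rsum(arr=[10, 9, 14])
        rsum(arr=[9, 14])
          rsum(arr=[14])
            rsum(arr=[])
            -> return 0
          -> return 14
        -> return 23
      -> return 33
    -> return 48
  -> return 66
-> return 81

Final answer: 81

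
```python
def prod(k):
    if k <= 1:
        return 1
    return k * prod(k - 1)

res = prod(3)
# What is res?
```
Call trace:
prod(k=3)
  prod(k=2)
    prod(k=1)
    -> return 1
  -> return 2
-> return 6

Final answer: 6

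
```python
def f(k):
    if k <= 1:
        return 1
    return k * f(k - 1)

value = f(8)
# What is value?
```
Call trace:
f(k=8)
  f(k=7)
    f(k=6)
      f(k=5)
        f(k=4)
          f(k=3)
            f(k=2)
              f(k=1)
              -> return 1
            -> return 2
          -> return 6
        -> return 24
      -> return 120
    -> return 720
  -> return 5040
-> return 40320

Final answer: 40320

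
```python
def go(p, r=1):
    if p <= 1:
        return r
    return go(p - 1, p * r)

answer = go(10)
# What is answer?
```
Call trace:
go(p=10, r=1)
  go(p=9, r=10)
    go(p=8, r=90)
      go(p=7, r=720)
        go(p=6, r=5040)
          go(p=5, r=30240)
            go(p=4, r=151200)
              go(p=3, r=604800)
                go(p=2, r=1814400)
                  go(p=1, r=3628800)
                  -> return 3628800
                -> return 3628800
              -> return 3628800
            -> return 3628800
          -> return 3628800
        -> return 3628800
      -> return 3628800
    -> return 3628800
  -> return 3628800
-> return 3628800

Final answer: 3628800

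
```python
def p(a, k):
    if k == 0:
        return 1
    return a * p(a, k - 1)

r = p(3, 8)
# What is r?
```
Call trace:
p(a=3, k=8)
  p(a=3, k=7)
    p(a=3, k=6)
      p(a=3, k=5)
        p(a=3, k=4)
          p(a=3, k=3)
            p(a=3, k=2)
              p(a=3, k=1)
                p(a=3, k=0)
                -> return 1
              -> return 3
            -> return 9
          -> return 27
        -> return 81
      -> return 243
    -> return 729
  -> return 2187
-> return 6561

Final answer: 6561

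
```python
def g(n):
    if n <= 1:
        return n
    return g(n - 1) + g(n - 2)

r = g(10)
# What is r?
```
Call trace (a repeated sub-call is expanded the first time; later identical calls just restate its return value):
g(n=10)
  g(n=9)
    g(n=8)
      g(n=7)
        g(n=6)
          g(n=5)
            g(n=4)
              g(n=3)
                g(n=2)
                  g(n=1)
                  -> return 1
                  g(n=0)
                  -> return 0
                -> return 1
                g(n=1)
                -> return 1
              -> return 2
              g(n=2) -> return 1  (same call as traced above)
            -> return 3
            g(n=3) -> return 2  (same call as traced above)
          -> return 5
          g(n=4) -> return 3  (same call as traced above)
        -> return 8
        g(n=5) -> return 5  (same call as traced above)
      -> return 13
      g(n=6) -> return 8  (same call as traced above)
    -> return 21
    g(n=7) -> return 13  (same call as traced above)
  -> return 34
  g(n=8) -> return 21  (same call as traced above)
-> return 55

Final answer: 55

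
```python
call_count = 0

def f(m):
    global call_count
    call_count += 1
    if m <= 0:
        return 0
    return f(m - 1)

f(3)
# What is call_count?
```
Call trace:
f(m=3)
  f(m=2)
    f(m=1)
      f(m=0)
      -> return 0
    -> return 0
  -> return 0
-> return 0

call_count is incremented once per call. f is entered once for each m = 3, 2, 1, 0 (the m <= 0 call returns without recursing), i.e. 3 + 1 calls.
call_count = 4

Final answer: 4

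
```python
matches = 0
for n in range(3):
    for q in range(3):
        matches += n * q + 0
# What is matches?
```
Trace:
  matches=0
  matches=0, n=0, q=0
  matches=0, n=0, q=1
  matches=0, n=0, q=2
  matches=0, n=1, q=0
  matches=1, n=1, q=1
  matches=3, n=1, q=2
  matches=3, n=2, q=0
  matches=5, n=2, q=1
  matches=9, n=2, q=2

Final answer: 9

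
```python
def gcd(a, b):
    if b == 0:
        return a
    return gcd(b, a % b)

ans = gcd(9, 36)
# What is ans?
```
Call trace:
gcd(a=9, b=36)
  gcd(a=36, b=9)
    gcd(a=9, b=0)
    -> return 9
  -> return 9
-> return 9

Final answer: 9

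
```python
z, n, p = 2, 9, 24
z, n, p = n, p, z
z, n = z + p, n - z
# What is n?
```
Trace:
  z=2, n=9, p=24
  z=9, n=24, p=2
  z=11, n=15, p=2

Final answer: 15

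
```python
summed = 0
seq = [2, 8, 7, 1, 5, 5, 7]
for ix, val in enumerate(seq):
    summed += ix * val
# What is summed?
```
Trace:
  summed=0
  summed=0, ix=0, val=2
  summed=8, ix=1, val=8
  summed=22, ix=2, val=7
  summed=25, ix=3, val=1
  summed=45, ix=4, val=5
  summed=70, ix=5, val=5
  summed=112, ix=6, val=7

Final answer: 112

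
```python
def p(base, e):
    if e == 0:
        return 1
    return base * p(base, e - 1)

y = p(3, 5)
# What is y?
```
Call trace:
p(base=3, e=5)
  p(base=3, e=4)
    p(base=3, e=3)
      p(base=3, e=2)
        p(base=3, e=1)
          p(base=3, e=0)
          -> return 1
        -> return 3
      -> return 9
    -> return 27
  -> return 81
-> return 243

Final answer: 243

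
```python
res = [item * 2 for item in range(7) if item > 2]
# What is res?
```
Trace:
  item=0
  item=1
  item=2
  item=3
  item=4
  item=5
  item=6
  res=[6, 8, 10, 12]

Final answer: [6, 8, 10, 12]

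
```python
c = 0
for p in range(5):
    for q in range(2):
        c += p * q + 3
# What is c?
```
Trace:
  c=0
  c=3, p=0, q=0
  c=6, p=0, q=1
  c=9, p=1, q=0
  c=13, p=1, q=1
  c=16, p=2, q=0
  c=21, p=2, q=1
  c=24, p=3, q=0
  c=30, p=3, q=1
  c=33, p=4, q=0
  c=40, p=4, q=1

Final answer: 40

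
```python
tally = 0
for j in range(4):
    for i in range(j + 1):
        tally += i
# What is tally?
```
Trace:
  tally=0
  tally=0, j=0, i=0
  tally=0, j=1, i=0
  tally=1, j=1, i=1
  tally=1, j=2, i=0
  tally=2, j=2, i=1
  tally=4, j=2, i=2
  tally=4, j=3, i=0
  tally=5, j=3, i=1
  tally=7, j=3, i=2
  tally=10, j=3, i=3

Final answer: 10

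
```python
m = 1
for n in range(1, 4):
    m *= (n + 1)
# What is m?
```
Trace:
  m=1
  m=2, n=1
  m=6, n=2
  m=24, n=3

Final answer: 24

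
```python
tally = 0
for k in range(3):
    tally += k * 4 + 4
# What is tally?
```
Trace:
  tally=0
  tally=4, k=0
  tally=12, k=1
  tally=24, k=2

Final answer: 24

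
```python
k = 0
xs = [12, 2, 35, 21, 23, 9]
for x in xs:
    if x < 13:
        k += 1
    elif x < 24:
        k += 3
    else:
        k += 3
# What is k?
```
Trace:
  k=0
  k=1, x=12
  k=2, x=2
  k=5, x=35
  k=8, x=21
  k=11, x=23
  k=12, x=9

Final answer: 12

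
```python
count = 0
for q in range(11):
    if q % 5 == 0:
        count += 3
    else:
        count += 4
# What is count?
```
Trace:
  count=0
  count=3, q=0
  count=7, q=1
  count=11, q=2
  count=15, q=3
  count=19, q=4
  count=22, q=5
  count=26, q=6
  count=30, q=7
  count=34, q=8
  count=38, q=9
  count=41, q=10

Final answer: 41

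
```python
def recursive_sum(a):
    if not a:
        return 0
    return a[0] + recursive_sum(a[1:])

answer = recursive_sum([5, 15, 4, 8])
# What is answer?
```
Call trace:
recursive_sum(a=[5, 15, 4, 8])
  recursive_sum(a=[15, 4, 8])
    recursive_sum(a=[4, 8])
      recursive_sum(a=[8])
        recursive_sum(a=[])
        -> return 0
      -> return 8
    -> return 12
  -> return 27
-> return 32

Final answer: 32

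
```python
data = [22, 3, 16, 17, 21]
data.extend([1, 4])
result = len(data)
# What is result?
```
Trace:
  data=[22, 3, 16, 17, 21]
  data=[22, 3, 16, 17, 21, 1, 4]
  data=[22, 3, 16, 17, 21, 1, 4], result=7

Final answer: 7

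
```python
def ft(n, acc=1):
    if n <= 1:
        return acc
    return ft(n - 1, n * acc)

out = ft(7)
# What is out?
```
Call trace:
ft(n=7, acc=1)
  ft(n=6, acc=7)
    ft(n=5, acc=42)
      ft(n=4, acc=210)
        ft(n=3, acc=840)
          ft(n=2, acc=2520)
            ft(n=1, acc=5040)
            -> return 5040
          -> return 5040
        -> return 5040
      -> return 5040
    -> return 5040
  -> return 5040
-> return 5040

Final answer: 5040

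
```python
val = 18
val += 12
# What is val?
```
Trace:
  val=18
  val=30

Final answer: 30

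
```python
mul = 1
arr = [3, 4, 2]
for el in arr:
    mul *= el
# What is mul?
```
Trace:
  mul=1
  mul=3, el=3
  mul=12, el=4
  mul=24, el=2

Final answer: 24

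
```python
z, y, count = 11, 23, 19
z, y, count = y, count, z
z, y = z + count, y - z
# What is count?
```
Trace:
  z=11, y=23, count=19
  z=23, y=19, count=11
  z=34, y=-4, count=11

Final answer: 11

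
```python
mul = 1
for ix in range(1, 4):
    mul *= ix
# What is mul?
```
Trace:
  mul=1
  mul=1, ix=1
  mul=2, ix=2
  mul=6, ix=3

Final answer: 6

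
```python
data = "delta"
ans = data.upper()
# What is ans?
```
Trace:
  data='delta'
  data='delta', ans='DELTA'

Final answer: 'DELTA'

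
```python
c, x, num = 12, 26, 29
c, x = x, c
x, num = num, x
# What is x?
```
Trace:
  c=12, x=26, num=29
  c=26, x=12, num=29
  c=26, x=29, num=12

Final answer: 29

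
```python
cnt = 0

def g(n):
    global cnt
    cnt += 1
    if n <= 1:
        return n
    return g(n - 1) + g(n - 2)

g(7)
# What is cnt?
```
Call trace (a repeated sub-call is expanded the first time; later identical calls just restate its return value):
g(n=7)
  g(n=6)
    g(n=5)
      g(n=4)
        g(n=3)
          g(n=2)
            g(n=1)
            -> return 1
            g(n=0)
            -> return 0
          -> return 1
          g(n=1)
          -> return 1
        -> return 2
        g(n=2) -> return 1  (same call as traced above)
      -> return 3
      g(n=3) -> return 2  (same call as traced above)
    -> return 5
    g(n=4) -> return 3  (same call as traced above)
  -> return 8
  g(n=5) -> return 5  (same call as traced above)
-> return 13

cnt is incremented once per call, so count the calls in each subtree. Let C(n) = number of calls made by g(n).
C(0) = C(1) = 1 (base case, no recursion); C(n) = 1 + C(n - 1) + C(n - 2) otherwise.
C(2) = 1 + C(1) + C(0) = 1 + 1 + 1 = 3
C(3) = 1 + C(2) + C(1) = 1 + 3 + 1 = 5
C(4) = 1 + C(3) + C(2) = 1 + 5 + 3 = 9
C(5) = 1 + C(4) + C(3) = 1 + 9 + 5 = 15
C(6) = 1 + C(5) + C(4) = 1 + 15 + 9 = 25
C(7) = 1 + C(6) + C(5) = 1 + 25 + 15 = 41
cnt = C(7) = 41

Final answer: 41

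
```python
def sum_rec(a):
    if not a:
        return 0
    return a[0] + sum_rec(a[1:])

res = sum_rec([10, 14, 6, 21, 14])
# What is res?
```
Call trace:
sum_rec(a=[10, 14, 6, 21, 14])
  sum_rec(a=[14, 6, 21, 14])
    sum_rec(a=[6, 21, 14])
      sum_rec(a=[21, 14])
        sum_rec(a=[14])
          sum_rec(a=[])
          -> return 0
        -> return 14
      -> return 35
    -> return 41
  -> return 55
-> return 65

Final answer: 65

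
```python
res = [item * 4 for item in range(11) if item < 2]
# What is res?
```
Trace:
  item=0
  item=1
  item=2
  item=3
  item=4
  item=5
  item=6
  item=7
  item=8
  item=9
  item=10
  res=[0, 4]

Final answer: [0, 4]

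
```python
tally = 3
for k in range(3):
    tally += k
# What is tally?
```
Trace:
  tally=3
  tally=3, k=0
  tally=4, k=1
  tally=6, k=2

Final answer: 6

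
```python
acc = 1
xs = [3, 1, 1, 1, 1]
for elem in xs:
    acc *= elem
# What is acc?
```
Trace:
  acc=1
  acc=3, elem=3
  acc=3, elem=1
  acc=3, elem=1
  acc=3, elem=1
  acc=3, elem=1

Final answer: 3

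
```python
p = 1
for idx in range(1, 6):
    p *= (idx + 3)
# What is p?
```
Trace:
  p=1
  p=4, idx=1
  p=20, idx=2
  p=120, idx=3
  p=840, idx=4
  p=6720, idx=5

Final answer: 6720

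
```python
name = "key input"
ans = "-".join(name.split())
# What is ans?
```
Trace:
  name='key input'
  name='key input', ans='key-input'

Final answer: 'key-input'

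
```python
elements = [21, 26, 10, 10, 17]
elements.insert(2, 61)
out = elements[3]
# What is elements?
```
Trace:
  elements=[21, 26, 10, 10, 17]
  elements=[21, 26, 61, 10, 10, 17]
  elements=[21, 26, 61, 10, 10, 17], out=10

Final answer: [21, 26, 61, 10, 10, 17]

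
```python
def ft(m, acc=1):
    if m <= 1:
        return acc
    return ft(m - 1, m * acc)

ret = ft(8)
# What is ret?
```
Call trace:
ft(m=8, acc=1)
  ft(m=7, acc=8)
    ft(m=6, acc=56)
      ft(m=5, acc=336)
        ft(m=4, acc=1680)
          ft(m=3, acc=6720)
            ft(m=2, acc=20160)
              ft(m=1, acc=40320)
              -> return 40320
            -> return 40320
          -> return 40320
        -> return 40320
      -> return 40320
    -> return 40320
  -> return 40320
-> return 40320

Final answer: 40320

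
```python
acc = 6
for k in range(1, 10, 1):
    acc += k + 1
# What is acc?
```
Trace:
  acc=6
  acc=8, k=1
  acc=11, k=2
  acc=15, k=3
  acc=20, k=4
  acc=26, k=5
  acc=33, k=6
  acc=41, k=7
  acc=50, k=8
  acc=60, k=9

Final answer: 60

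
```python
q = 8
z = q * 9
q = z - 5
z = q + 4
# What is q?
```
Trace:
  q=8
  q=8, z=72
  q=67, z=72
  q=67, z=71

Final answer: 67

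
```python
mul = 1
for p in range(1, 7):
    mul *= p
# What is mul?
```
Trace:
  mul=1
  mul=1, p=1
  mul=2, p=2
  mul=6, p=3
  mul=24, p=4
  mul=120, p=5
  mul=720, p=6

Final answer: 720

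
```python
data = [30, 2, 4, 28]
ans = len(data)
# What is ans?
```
Trace:
  data=[30, 2, 4, 28]
  data=[30, 2, 4, 28], ans=4

Final answer: 4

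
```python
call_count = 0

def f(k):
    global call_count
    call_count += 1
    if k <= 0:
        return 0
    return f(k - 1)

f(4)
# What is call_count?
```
Call trace:
f(k=4)
  f(k=3)
    f(k=2)
      f(k=1)
        f(k=0)
        -> return 0
      -> return 0
    -> return 0
  -> return 0
-> return 0

call_count is incremented once per call. f is entered once for each k = 4, 3, 2, 1, 0 (the k <= 0 call returns without recursing), i.e. 4 + 1 calls.
call_count = 5

Final answer: 5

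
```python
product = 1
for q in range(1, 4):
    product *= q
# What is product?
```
Trace:
  product=1
  product=1, q=1
  product=2, q=2
  product=6, q=3

Final answer: 6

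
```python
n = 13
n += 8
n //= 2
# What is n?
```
Trace:
  n=13
  n=21
  n=10

Final answer: 10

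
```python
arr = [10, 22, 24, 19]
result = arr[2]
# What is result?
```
Trace:
  arr=[10, 22, 24, 19]
  arr=[10, 22, 24, 19], result=24

Final answer: 24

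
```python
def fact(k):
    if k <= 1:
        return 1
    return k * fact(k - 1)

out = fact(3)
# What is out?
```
Call trace:
fact(k=3)
  fact(k=2)
    fact(k=1)
    -> return 1
  -> return 2
-> return 6

Final answer: 6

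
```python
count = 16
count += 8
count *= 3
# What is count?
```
Trace:
  count=16
  count=24
  count=72

Final answer: 72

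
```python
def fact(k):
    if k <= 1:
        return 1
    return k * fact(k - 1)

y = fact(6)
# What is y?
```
Call trace:
fact(k=6)
  fact(k=5)
    fact(k=4)
      fact(k=3)
        fact(k=2)
          fact(k=1)
          -> return 1
        -> return 2
      -> return 6
    -> return 24
  -> return 120
-> return 720

Final answer: 720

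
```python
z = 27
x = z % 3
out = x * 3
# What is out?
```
Trace:
  z=27
  z=27, x=0
  z=27, x=0, out=0

Final answer: 0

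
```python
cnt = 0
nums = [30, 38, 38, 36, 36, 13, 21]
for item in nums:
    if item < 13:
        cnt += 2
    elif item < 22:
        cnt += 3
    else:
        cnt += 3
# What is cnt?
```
Trace:
  cnt=0
  cnt=3, item=30
  cnt=6, item=38
  cnt=9, item=38
  cnt=12, item=36
  cnt=15, item=36
  cnt=18, item=13
  cnt=21, item=21

Final answer: 21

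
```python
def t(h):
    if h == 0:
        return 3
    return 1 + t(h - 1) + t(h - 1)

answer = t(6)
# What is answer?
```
Call trace (a repeated sub-call is expanded the first time; later identical calls just restate its return value):
t(h=6)
  t(h=5)
    t(h=4)
      t(h=3)
        t(h=2)
          t(h=1)
            t(h=0)
            -> return 3
            t(h=0)
            -> return 3
          -> return 7
          t(h=1) -> return 7  (same call as traced above)
        -> return 15
        t(h=2) -> return 15  (same call as traced above)
      -> return 31
      t(h=3) -> return 31  (same call as traced above)
    -> return 63
    t(h=4) -> return 63  (same call as traced above)
  -> return 127
  t(h=5) -> return 127  (same call as traced above)
-> return 255

Final answer: 255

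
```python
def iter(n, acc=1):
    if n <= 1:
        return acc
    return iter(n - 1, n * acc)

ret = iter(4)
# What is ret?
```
Call trace:
iter(n=4, acc=1)
  iter(n=3, acc=4)
    iter(n=2, acc=12)
      iter(n=1, acc=24)
      -> return 24
    -> return 24
  -> return 24
-> return 24

Final answer: 24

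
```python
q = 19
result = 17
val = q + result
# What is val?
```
Trace:
  q=19
  q=19, result=17
  q=19, result=17, val=36

Final answer: 36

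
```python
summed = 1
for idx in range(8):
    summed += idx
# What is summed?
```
Trace:
  summed=1
  summed=1, idx=0
  summed=2, idx=1
  summed=4, idx=2
  summed=7, idx=3
  summed=11, idx=4
  summed=16, idx=5
  summed=22, idx=6
  summed=29, idx=7

Final answer: 29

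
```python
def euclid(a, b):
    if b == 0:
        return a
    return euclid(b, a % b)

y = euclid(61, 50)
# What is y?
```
Call trace:
euclid(a=61, b=50)
  euclid(a=50, b=11)
    euclid(a=11, b=6)
      euclid(a=6, b=5)
        euclid(a=5, b=1)
          euclid(a=1, b=0)
          -> return 1
        -> return 1
      -> return 1
    -> return 1
  -> return 1
-> return 1

Final answer: 1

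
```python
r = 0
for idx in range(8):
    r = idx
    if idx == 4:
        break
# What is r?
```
Trace:
  r=0
  r=0, idx=0
  r=1, idx=1
  r=2, idx=2
  r=3, idx=3
  r=4, idx=4

Final answer: 4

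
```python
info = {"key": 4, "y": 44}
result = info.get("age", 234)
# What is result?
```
Trace:
  info={'key': 4, 'y': 44}
  info={'key': 4, 'y': 44}, result=234

Final answer: 234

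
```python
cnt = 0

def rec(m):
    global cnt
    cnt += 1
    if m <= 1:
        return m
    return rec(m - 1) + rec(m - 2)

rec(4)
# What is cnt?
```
Call trace (a repeated sub-call is expanded the first time; later identical calls just restate its return value):
rec(m=4)
  rec(m=3)
    rec(m=2)
      rec(m=1)
      -> return 1
      rec(m=0)
      -> return 0
    -> return 1
    rec(m=1)
    -> return 1
  -> return 2
  rec(m=2) -> return 1  (same call as traced above)
-> return 3

cnt is incremented once per call, so count the calls in each subtree. Let C(m) = number of calls made by rec(m).
C(0) = C(1) = 1 (base case, no recursion); C(m) = 1 + C(m - 1) + C(m - 2) otherwise.
C(2) = 1 + C(1) + C(0) = 1 + 1 + 1 = 3
C(3) = 1 + C(2) + C(1) = 1 + 3 + 1 = 5
C(4) = 1 + C(3) + C(2) = 1 + 5 + 3 = 9
cnt = C(4) = 9

Final answer: 9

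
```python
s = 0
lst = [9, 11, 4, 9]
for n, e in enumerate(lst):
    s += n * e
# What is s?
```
Trace:
  s=0
  s=0, n=0, e=9
  s=11, n=1, e=11
  s=19, n=2, e=4
  s=46, n=3, e=9

Final answer: 46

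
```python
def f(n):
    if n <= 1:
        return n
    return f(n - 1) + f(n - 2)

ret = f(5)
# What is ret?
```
Call trace (a repeated sub-call is expanded the first time; later identical calls just restate its return value):
f(n=5)
  f(n=4)
    f(n=3)
      f(n=2)
        f(n=1)
        -> return 1
        f(n=0)
        -> return 0
      -> return 1
      f(n=1)
      -> return 1
    -> return 2
    f(n=2) -> return 1  (same call as traced above)
  -> return 3
  f(n=3) -> return 2  (same call as traced above)
-> return 5

Final answer: 5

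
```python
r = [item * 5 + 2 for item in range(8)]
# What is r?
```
Trace:
  item=0
  item=1
  item=2
  item=3
  item=4
  item=5
  item=6
  item=7
  r=[2, 7, 12, 17, 22, 27, 32, 37]

Final answer: [2, 7, 12, 17, 22, 27, 32, 37]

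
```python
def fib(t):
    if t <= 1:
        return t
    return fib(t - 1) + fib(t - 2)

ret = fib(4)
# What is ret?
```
Call trace (a repeated sub-call is expanded the first time; later identical calls just restate its return value):
fib(t=4)
  fib(t=3)
    fib(t=2)
      fib(t=1)
      -> return 1
      fib(t=0)
      -> return 0
    -> return 1
    fib(t=1)
    -> return 1
  -> return 2
  fib(t=2) -> return 1  (same call as traced above)
-> return 3

Final answer: 3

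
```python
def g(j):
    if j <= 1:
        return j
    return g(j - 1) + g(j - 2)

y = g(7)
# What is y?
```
Call trace (a repeated sub-call is expanded the first time; later identical calls just restate its return value):
g(j=7)
  g(j=6)
    g(j=5)
      g(j=4)
        g(j=3)
          g(j=2)
            g(j=1)
            -> return 1
            g(j=0)
            -> return 0
          -> return 1
          g(j=1)
          -> return 1
        -> return 2
        g(j=2) -> return 1  (same call as traced above)
      -> return 3
      g(j=3) -> return 2  (same call as traced above)
    -> return 5
    g(j=4) -> return 3  (same call as traced above)
  -> return 8
  g(j=5) -> return 5  (same call as traced above)
-> return 13

Final answer: 13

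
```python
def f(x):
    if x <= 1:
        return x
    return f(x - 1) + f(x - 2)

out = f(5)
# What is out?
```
Call trace (a repeated sub-call is expanded the first time; later identical calls just restate its return value):
f(x=5)
  f(x=4)
    f(x=3)
      f(x=2)
        f(x=1)
        -> return 1
        f(x=0)
        -> return 0
      -> return 1
      f(x=1)
      -> return 1
    -> return 2
    f(x=2) -> return 1  (same call as traced above)
  -> return 3
  f(x=3) -> return 2  (same call as traced above)
-> return 5

Final answer: 5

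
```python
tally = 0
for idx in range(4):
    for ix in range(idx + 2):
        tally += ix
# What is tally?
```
Trace:
  tally=0
  tally=0, idx=0, ix=0
  tally=1, idx=0, ix=1
  tally=1, idx=1, ix=0
  tally=2, idx=1, ix=1
  tally=4, idx=1, ix=2
  tally=4, idx=2, ix=0
  tally=5, idx=2, ix=1
  tally=7, idx=2, ix=2
  tally=10, idx=2, ix=3
  tally=10, idx=3, ix=0
  tally=11, idx=3, ix=1
  tally=13, idx=3, ix=2
  tally=16, idx=3, ix=3
  tally=20, idx=3, ix=4

Final answer: 20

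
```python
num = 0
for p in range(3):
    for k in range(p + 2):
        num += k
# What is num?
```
Trace:
  num=0
  num=0, p=0, k=0
  num=1, p=0, k=1
  num=1, p=1, k=0
  num=2, p=1, k=1
  num=4, p=1, k=2
  num=4, p=2, k=0
  num=5, p=2, k=1
  num=7, p=2, k=2
  num=10, p=2, k=3

Final answer: 10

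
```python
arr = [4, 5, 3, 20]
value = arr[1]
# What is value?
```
Trace:
  arr=[4, 5, 3, 20]
  arr=[4, 5, 3, 20], value=5

Final answer: 5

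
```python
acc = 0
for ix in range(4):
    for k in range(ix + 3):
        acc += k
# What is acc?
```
Trace:
  acc=0
  acc=0, ix=0, k=0
  acc=1, ix=0, k=1
  acc=3, ix=0, k=2
  acc=3, ix=1, k=0
  acc=4, ix=1, k=1
  acc=6, ix=1, k=2
  acc=9, ix=1, k=3
  acc=9, ix=2, k=0
  acc=10, ix=2, k=1
  acc=12, ix=2, k=2
  acc=15, ix=2, k=3
  acc=19, ix=2, k=4
  acc=19, ix=3, k=0
  acc=20, ix=3, k=1
  acc=22, ix=3, k=2
  acc=25, ix=3, k=3
  acc=29, ix=3, k=4
  acc=34, ix=3, k=5

Final answer: 34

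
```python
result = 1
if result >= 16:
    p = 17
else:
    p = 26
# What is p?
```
Trace:
  result=1
  result=1, p=26

Final answer: 26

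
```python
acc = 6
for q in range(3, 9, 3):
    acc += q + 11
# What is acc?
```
Trace:
  acc=6
  acc=20, q=3
  acc=37, q=6

Final answer: 37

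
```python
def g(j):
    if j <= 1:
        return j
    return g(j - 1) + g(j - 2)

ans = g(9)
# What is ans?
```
Call trace (a repeated sub-call is expanded the first time; later identical calls just restate its return value):
g(j=9)
  g(j=8)
    g(j=7)
      g(j=6)
        g(j=5)
          g(j=4)
            g(j=3)
              g(j=2)
                g(j=1)
                -> return 1
                g(j=0)
                -> return 0
              -> return 1
              g(j=1)
              -> return 1
            -> return 2
            g(j=2) -> return 1  (same call as traced above)
          -> return 3
          g(j=3) -> return 2  (same call as traced above)
        -> return 5
        g(j=4) -> return 3  (same call as traced above)
      -> return 8
      g(j=5) -> return 5  (same call as traced above)
    -> return 13
    g(j=6) -> return 8  (same call as traced above)
  -> return 21
  g(j=7) -> return 13  (same call as traced above)
-> return 34

Final answer: 34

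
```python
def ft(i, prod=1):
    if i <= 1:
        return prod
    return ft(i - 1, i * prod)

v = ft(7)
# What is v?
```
Call trace:
ft(i=7, prod=1)
  ft(i=6, prod=7)
    ft(i=5, prod=42)
      ft(i=4, prod=210)
        ft(i=3, prod=840)
          ft(i=2, prod=2520)
            ft(i=1, prod=5040)
            -> return 5040
          -> return 5040
        -> return 5040
      -> return 5040
    -> return 5040
  -> return 5040
-> return 5040

Final answer: 5040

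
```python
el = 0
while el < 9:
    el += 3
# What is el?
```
Trace:
  el=0
  el=3
  el=6
  el=9

Final answer: 9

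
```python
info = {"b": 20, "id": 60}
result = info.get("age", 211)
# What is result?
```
Trace:
  info={'b': 20, 'id': 60}
  info={'b': 20, 'id': 60}, result=211

Final answer: 211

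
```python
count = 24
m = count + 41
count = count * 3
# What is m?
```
Trace:
  count=24
  count=24, m=65
  count=72, m=65

Final answer: 65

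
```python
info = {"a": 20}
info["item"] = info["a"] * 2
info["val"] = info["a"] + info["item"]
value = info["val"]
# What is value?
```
Trace:
  info={'a': 20}
  info={'a': 20, 'item': 40}
  info={'a': 20, 'item': 40, 'val': 60}
  info={'a': 20, 'item': 40, 'val': 60}, value=60

Final answer: 60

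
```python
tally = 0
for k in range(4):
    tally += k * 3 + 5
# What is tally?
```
Trace:
  tally=0
  tally=5, k=0
  tally=13, k=1
  tally=24, k=2
  tally=38, k=3

Final answer: 38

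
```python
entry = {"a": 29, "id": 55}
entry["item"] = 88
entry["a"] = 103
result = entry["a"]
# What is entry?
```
Trace:
  entry={'a': 29, 'id': 55}
  entry={'a': 29, 'id': 55, 'item': 88}
  entry={'a': 103, 'id': 55, 'item': 88}
  entry={'a': 103, 'id': 55, 'item': 88}, result=103

Final answer: {'a': 103, 'id': 55, 'item': 88}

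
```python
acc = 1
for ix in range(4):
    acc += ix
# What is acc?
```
Trace:
  acc=1
  acc=1, ix=0
  acc=2, ix=1
  acc=4, ix=2
  acc=7, ix=3

Final answer: 7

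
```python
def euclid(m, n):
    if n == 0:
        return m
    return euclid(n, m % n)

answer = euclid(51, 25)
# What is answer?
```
Call trace:
euclid(m=51, n=25)
  euclid(m=25, n=1)
    euclid(m=1, n=0)
    -> return 1
  -> return 1
-> return 1

Final answer: 1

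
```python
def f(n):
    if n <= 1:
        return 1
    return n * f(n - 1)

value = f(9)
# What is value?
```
Call trace:
f(n=9)
  f(n=8)
    f(n=7)
      f(n=6)
        f(n=5)
          f(n=4)
            f(n=3)
              f(n=2)
                f(n=1)
                -> return 1
              -> return 2
            -> return 6
          -> return 24
        -> return 120
      -> return 720
    -> return 5040
  -> return 40320
-> return 362880

Final answer: 362880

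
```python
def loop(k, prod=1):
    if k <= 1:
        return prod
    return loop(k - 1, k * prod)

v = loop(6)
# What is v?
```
Call trace:
loop(k=6, prod=1)
  loop(k=5, prod=6)
    loop(k=4, prod=30)
      loop(k=3, prod=120)
        loop(k=2, prod=360)
          loop(k=1, prod=720)
          -> return 720
        -> return 720
      -> return 720
    -> return 720
  -> return 720
-> return 720

Final answer: 720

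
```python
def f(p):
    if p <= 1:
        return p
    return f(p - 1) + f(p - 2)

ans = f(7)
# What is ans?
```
Call trace (a repeated sub-call is expanded the first time; later identical calls just restate its return value):
f(p=7)
  f(p=6)
    f(p=5)
      f(p=4)
        f(p=3)
          f(p=2)
            f(p=1)
            -> return 1
            f(p=0)
            -> return 0
          -> return 1
          f(p=1)
          -> return 1
        -> return 2
        f(p=2) -> return 1  (same call as traced above)
      -> return 3
      f(p=3) -> return 2  (same call as traced above)
    -> return 5
    f(p=4) -> return 3  (same call as traced above)
  -> return 8
  f(p=5) -> return 5  (same call as traced above)
-> return 13

Final answer: 13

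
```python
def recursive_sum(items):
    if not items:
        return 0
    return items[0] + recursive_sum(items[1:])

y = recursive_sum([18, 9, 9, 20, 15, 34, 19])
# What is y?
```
Call trace:
recursive_sum(items=[18, 9, 9, 20, 15, 34, 19])
  recursive_sum(items=[9, 9, 20, 15, 34, 19])
    recursive_sum(items=[9, 20, 15, 34, 19])
      recursive_sum(items=[20, 15, 34, 19])
        recursive_sum(items=[15, 34, 19])
          recursive_sum(items=[34, 19])
            recursive_sum(items=[19])
              recursive_sum(items=[])
              -> return 0
            -> return 19
          -> return 53
        -> return 68
      -> return 88
    -> return 97
  -> return 106
-> return 124

Final answer: 124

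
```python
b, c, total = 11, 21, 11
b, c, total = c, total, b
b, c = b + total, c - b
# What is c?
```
Trace:
  b=11, c=21, total=11
  b=21, c=11, total=11
  b=32, c=-10, total=11

Final answer: -10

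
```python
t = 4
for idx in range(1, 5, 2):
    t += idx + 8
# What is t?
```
Trace:
  t=4
  t=13, idx=1
  t=24, idx=3

Final answer: 24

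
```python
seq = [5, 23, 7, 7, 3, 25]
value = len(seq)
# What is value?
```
Trace:
  seq=[5, 23, 7, 7, 3, 25]
  seq=[5, 23, 7, 7, 3, 25], value=6

Final answer: 6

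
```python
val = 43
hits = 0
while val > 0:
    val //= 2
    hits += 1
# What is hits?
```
Trace:
  val=43
  val=43, hits=0
  val=21, hits=1
  val=10, hits=2
  val=5, hits=3
  val=2, hits=4
  val=1, hits=5
  val=0, hits=6

Final answer: 6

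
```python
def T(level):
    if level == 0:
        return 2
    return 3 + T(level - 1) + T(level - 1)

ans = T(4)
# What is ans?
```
Call trace (a repeated sub-call is expanded the first time; later identical calls just restate its return value):
T(level=4)
  T(level=3)
    T(level=2)
      T(level=1)
        T(level=0)
        -> return 2
        T(level=0)
        -> return 2
      -> return 7
      T(level=1) -> return 7  (same call as traced above)
    -> return 17
    T(level=2) -> return 17  (same call as traced above)
  -> return 37
  T(level=3) -> return 37  (same call as traced above)
-> return 77

Final answer: 77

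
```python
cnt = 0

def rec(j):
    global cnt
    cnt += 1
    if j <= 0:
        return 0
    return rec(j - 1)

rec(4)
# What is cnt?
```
Call trace:
rec(j=4)
  rec(j=3)
    rec(j=2)
      rec(j=1)
        rec(j=0)
        -> return 0
      -> return 0
    -> return 0
  -> return 0
-> return 0

cnt is incremented once per call. rec is entered once for each j = 4, 3, 2, 1, 0 (the j <= 0 call returns without recursing), i.e. 4 + 1 calls.
cnt = 5

Final answer: 5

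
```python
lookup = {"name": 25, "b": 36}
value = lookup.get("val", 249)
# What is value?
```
Trace:
  lookup={'name': 25, 'b': 36}
  lookup={'name': 25, 'b': 36}, value=249

Final answer: 249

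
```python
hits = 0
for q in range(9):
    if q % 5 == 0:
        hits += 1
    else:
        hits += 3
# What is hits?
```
Trace:
  hits=0
  hits=1, q=0
  hits=4, q=1
  hits=7, q=2
  hits=10, q=3
  hits=13, q=4
  hits=14, q=5
  hits=17, q=6
  hits=20, q=7
  hits=23, q=8

Final answer: 23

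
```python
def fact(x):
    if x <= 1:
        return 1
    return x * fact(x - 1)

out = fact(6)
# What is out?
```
Call trace:
fact(x=6)
  fact(x=5)
    fact(x=4)
      fact(x=3)
        fact(x=2)
          fact(x=1)
          -> return 1
        -> return 2
      -> return 6
    -> return 24
  -> return 120
-> return 720

Final answer: 720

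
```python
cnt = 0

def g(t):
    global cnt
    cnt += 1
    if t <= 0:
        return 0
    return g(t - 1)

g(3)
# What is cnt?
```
Call trace:
g(t=3)
  g(t=2)
    g(t=1)
      g(t=0)
      -> return 0
    -> return 0
  -> return 0
-> return 0

cnt is incremented once per call. g is entered once for each t = 3, 2, 1, 0 (the t <= 0 call returns without recursing), i.e. 3 + 1 calls.
cnt = 4

Final answer: 4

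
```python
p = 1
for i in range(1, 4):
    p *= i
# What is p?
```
Trace:
  p=1
  p=1, i=1
  p=2, i=2
  p=6, i=3

Final answer: 6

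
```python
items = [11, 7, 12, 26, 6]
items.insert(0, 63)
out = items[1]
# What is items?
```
Trace:
  items=[11, 7, 12, 26, 6]
  items=[63, 11, 7, 12, 26, 6]
  items=[63, 11, 7, 12, 26, 6], out=11

Final answer: [63, 11, 7, 12, 26, 6]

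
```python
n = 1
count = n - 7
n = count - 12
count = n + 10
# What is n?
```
Trace:
  n=1
  n=1, count=-6
  n=-18, count=-6
  n=-18, count=-8

Final answer: -18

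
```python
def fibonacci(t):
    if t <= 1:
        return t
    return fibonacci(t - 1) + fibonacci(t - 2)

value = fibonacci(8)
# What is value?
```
Call trace (a repeated sub-call is expanded the first time; later identical calls just restate its return value):
fibonacci(t=8)
  fibonacci(t=7)
    fibonacci(t=6)
      fibonacci(t=5)
        fibonacci(t=4)
          fibonacci(t=3)
            fibonacci(t=2)
              fibonacci(t=1)
              -> return 1
              fibonacci(t=0)
              -> return 0
            -> return 1
            fibonacci(t=1)
            -> return 1
          -> return 2
          fibonacci(t=2) -> return 1  (same call as traced above)
        -> return 3
        fibonacci(t=3) -> return 2  (same call as traced above)
      -> return 5
      fibonacci(t=4) -> return 3  (same call as traced above)
    -> return 8
    fibonacci(t=5) -> return 5  (same call as traced above)
  -> return 13
  fibonacci(t=6) -> return 8  (same call as traced above)
-> return 21

Final answer: 21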